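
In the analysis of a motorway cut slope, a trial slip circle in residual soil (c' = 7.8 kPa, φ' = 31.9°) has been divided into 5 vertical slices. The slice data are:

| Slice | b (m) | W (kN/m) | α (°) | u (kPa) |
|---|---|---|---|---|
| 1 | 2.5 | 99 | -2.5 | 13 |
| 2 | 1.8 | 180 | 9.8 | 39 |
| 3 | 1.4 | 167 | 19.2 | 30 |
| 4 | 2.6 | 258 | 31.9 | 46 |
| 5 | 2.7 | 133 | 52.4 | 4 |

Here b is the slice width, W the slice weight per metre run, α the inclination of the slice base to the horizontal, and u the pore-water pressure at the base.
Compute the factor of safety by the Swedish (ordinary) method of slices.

Ordinary method of slices: FS = Σ[c'·Δl_i + (W_i cosα_i − u_i·Δl_i)·tanφ'] / Σ W_i sinα_i, with Δl_i = b_i / cosα_i.
Slice 1: Δl = 2.5/cos(-2.5°) = 2.502 m; N'_1 = 99·cos(-2.5°) − 13·2.502 = 66.4; c'Δl = 19.52; W sinα = -4.3
Slice 2: Δl = 1.8/cos9.8° = 1.827 m; N'_2 = 180·cos9.8° − 39·1.827 = 106.1; c'Δl = 14.25; W sinα = 30.6
Slice 3: Δl = 1.4/cos19.2° = 1.482 m; N'_3 = 167·cos19.2° − 30·1.482 = 113.2; c'Δl = 11.56; W sinα = 54.9
Slice 4: Δl = 2.6/cos31.9° = 3.063 m; N'_4 = 258·cos31.9° − 46·3.063 = 78.2; c'Δl = 23.89; W sinα = 136.3
Slice 5: Δl = 2.7/cos52.4° = 4.425 m; N'_5 = 133·cos52.4° − 4·4.425 = 63.4; c'Δl = 34.52; W sinα = 105.4
Σc'Δl = 103.7 kN/m; ΣN' = 427.4 kN/m; ΣW sinα = 323.0 kN/m
Resisting = 103.7 + 427.4·tan31.9° = 103.7 + 266.0 = 369.7 kN/m
FS = 369.7 / 323.0 = 1.145

FS = 1.14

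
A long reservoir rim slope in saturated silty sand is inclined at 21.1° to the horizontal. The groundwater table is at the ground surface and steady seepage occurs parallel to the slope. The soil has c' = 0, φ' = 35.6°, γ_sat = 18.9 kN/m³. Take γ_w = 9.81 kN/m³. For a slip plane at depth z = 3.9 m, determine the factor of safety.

With seepage parallel to the slope and the water table at the surface, the effective normal stress on the slip plane uses the buoyant unit weight γ' = γ_sat − γ_w while the driving shear stress uses γ_sat:
FS = [c' + γ' z cos²β tanφ'] / [γ_sat z sinβ cosβ]
(For c' = 0 this reduces to FS = (γ'/γ_sat)·tanφ'/tanβ.)
γ' = 18.9 − 9.81 = 9.09 kN/m³
Numerator = 0.0 + 9.09·3.9·cos²21.1°·tan35.6° = 0.0 + 9.09·3.9·0.8704·0.7159 = 22.091 kPa
Denominator = 18.9·3.9·sin21.1°·cos21.1° = 18.9·3.9·0.3600·0.9330 = 24.756 kPa
FS = 22.091 / 24.756 = 0.892

FS = 0.89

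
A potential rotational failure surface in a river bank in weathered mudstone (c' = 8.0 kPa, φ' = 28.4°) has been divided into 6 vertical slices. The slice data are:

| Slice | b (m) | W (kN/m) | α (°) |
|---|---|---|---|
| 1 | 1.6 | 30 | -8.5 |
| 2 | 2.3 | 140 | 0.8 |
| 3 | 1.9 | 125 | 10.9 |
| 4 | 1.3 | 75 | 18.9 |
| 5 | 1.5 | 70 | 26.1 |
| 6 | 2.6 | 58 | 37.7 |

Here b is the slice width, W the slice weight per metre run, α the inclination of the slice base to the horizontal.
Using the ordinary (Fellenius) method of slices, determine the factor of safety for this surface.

FS = 3.16

Ordinary method of slices: FS = Σ[c'·Δl_i + (W_i cosα_i)·tanφ'] / Σ W_i sinα_i, with Δl_i = b_i / cosα_i.
Slice 1: Δl = 1.6/cos(-8.5°) = 1.618 m; N'_1 = 30·cos(-8.5°) = 29.7; c'Δl = 12.94; W sinα = -4.4
Slice 2: Δl = 2.3/cos0.8° = 2.300 m; N'_2 = 140·cos0.8° = 140.0; c'Δl = 18.40; W sinα = 2.0
Slice 3: Δl = 1.9/cos10.9° = 1.935 m; N'_3 = 125·cos10.9° = 122.7; c'Δl = 15.48; W sinα = 23.6
Slice 4: Δl = 1.3/cos18.9° = 1.374 m; N'_4 = 75·cos18.9° = 71.0; c'Δl = 10.99; W sinα = 24.3
Slice 5: Δl = 1.5/cos26.1° = 1.670 m; N'_5 = 70·cos26.1° = 62.9; c'Δl = 13.36; W sinα = 30.8
Slice 6: Δl = 2.6/cos37.7° = 3.286 m; N'_6 = 58·cos37.7° = 45.9; c'Δl = 26.29; W sinα = 35.5
Σc'Δl = 97.5 kN/m; ΣN' = 472.1 kN/m; ΣW sinα = 111.7 kN/m
Resisting = 97.5 + 472.1·tan28.4° = 97.5 + 255.3 = 352.7 kN/m
FS = 352.7 / 111.7 = 3.157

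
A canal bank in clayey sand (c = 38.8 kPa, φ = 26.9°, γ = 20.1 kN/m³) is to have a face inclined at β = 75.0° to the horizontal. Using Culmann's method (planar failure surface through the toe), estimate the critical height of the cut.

Culmann's analysis gives the critical failure plane at α_cr = (β + φ)/2 = (75.0 + 26.9)/2 = 51.0°, and the critical height
H_c = (4c/γ) · sinβ cosφ / [1 − cos(β − φ)]
    = (4·38.8/20.1) · sin75.0°·cos26.9° / [1 − cos(48.1°)]
    = 7.721 · 0.9659·0.8918 / [1 − 0.6678]
    = 7.721 · 0.8614 / 0.3322
    = 20.02 m

H_c = 20.02 m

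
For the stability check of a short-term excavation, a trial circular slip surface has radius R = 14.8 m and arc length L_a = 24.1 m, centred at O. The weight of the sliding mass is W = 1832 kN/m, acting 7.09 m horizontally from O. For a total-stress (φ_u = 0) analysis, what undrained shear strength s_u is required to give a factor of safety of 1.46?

s_u = 53.2 kPa

FS = s_u·L_a·R / (W·d), so s_u = FS·W·d / (L_a·R).
s_u = 1.46·1832·7.09 / (24.10·14.8) = 18963.8 / 356.68 = 53.17 kPa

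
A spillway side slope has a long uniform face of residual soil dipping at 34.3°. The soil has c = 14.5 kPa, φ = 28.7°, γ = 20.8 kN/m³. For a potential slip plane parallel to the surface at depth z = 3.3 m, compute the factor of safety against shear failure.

FS = 1.26

For an infinite slope with a slip plane parallel to the surface (no pore pressure): FS = [c + γz cos²β tanφ] / [γz sinβ cosβ].
γz = 20.8·3.3 = 68.64 kN/m²
Numerator = 14.5 + 68.64·cos²34.3°·tan28.7° = 14.5 + 68.64·0.6824·0.5475 = 40.146 kPa
Denominator = 68.64·sin34.3°·cos34.3° = 68.64·0.5635·0.8261 = 31.954 kPa
FS = 40.146 / 31.954 = 1.256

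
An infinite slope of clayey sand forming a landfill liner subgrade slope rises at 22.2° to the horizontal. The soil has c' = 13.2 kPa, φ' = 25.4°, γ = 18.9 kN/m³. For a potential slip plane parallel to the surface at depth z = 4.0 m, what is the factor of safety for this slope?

FS = 1.66

For an infinite slope with a slip plane parallel to the surface (no pore pressure): FS = [c' + γz cos²β tanφ'] / [γz sinβ cosβ].
γz = 18.9·4.0 = 75.60 kN/m²
Numerator = 13.2 + 75.60·cos²22.2°·tan25.4° = 13.2 + 75.60·0.8572·0.4748 = 43.973 kPa
Denominator = 75.60·sin22.2°·cos22.2° = 75.60·0.3778·0.9259 = 26.447 kPa
FS = 43.973 / 26.447 = 1.663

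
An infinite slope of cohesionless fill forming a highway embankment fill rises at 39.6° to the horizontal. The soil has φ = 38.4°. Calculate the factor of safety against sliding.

For a dry cohesionless infinite slope the factor of safety is FS = tanφ / tanβ.
FS = tan38.4° / tan39.6° = 0.7926 / 0.8273 = 0.958

FS = 0.96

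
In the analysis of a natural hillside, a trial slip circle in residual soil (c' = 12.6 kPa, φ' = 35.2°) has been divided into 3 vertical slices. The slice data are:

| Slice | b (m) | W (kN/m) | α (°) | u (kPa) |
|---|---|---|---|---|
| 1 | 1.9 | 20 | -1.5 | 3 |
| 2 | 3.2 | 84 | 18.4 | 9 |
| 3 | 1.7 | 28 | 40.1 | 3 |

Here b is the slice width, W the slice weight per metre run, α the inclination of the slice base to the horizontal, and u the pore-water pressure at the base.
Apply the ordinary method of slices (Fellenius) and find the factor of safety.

Ordinary method of slices: FS = Σ[c'·Δl_i + (W_i cosα_i − u_i·Δl_i)·tanφ'] / Σ W_i sinα_i, with Δl_i = b_i / cosα_i.
Slice 1: Δl = 1.9/cos(-1.5°) = 1.901 m; N'_1 = 20·cos(-1.5°) − 3·1.901 = 14.3; c'Δl = 23.95; W sinα = -0.5
Slice 2: Δl = 3.2/cos18.4° = 3.372 m; N'_2 = 84·cos18.4° − 9·3.372 = 49.4; c'Δl = 42.49; W sinα = 26.5
Slice 3: Δl = 1.7/cos40.1° = 2.222 m; N'_3 = 28·cos40.1° − 3·2.222 = 14.8; c'Δl = 28.00; W sinα = 18.0
Σc'Δl = 94.4 kN/m; ΣN' = 78.4 kN/m; ΣW sinα = 44.0 kN/m
Resisting = 94.4 + 78.4·tan35.2° = 94.4 + 55.3 = 149.7 kN/m
FS = 149.7 / 44.0 = 3.401

FS = 3.40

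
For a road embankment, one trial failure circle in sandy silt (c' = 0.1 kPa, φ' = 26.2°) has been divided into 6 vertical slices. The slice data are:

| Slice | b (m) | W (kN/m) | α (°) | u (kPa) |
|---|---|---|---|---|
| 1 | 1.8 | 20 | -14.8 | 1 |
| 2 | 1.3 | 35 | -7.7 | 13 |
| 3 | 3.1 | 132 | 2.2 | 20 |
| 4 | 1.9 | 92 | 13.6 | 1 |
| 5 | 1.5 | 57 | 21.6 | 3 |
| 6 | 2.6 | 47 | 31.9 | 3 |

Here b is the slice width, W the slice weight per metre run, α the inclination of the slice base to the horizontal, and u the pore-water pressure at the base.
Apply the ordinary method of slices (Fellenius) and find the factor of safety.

Ordinary method of slices: FS = Σ[c'·Δl_i + (W_i cosα_i − u_i·Δl_i)·tanφ'] / Σ W_i sinα_i, with Δl_i = b_i / cosα_i.
Slice 1: Δl = 1.8/cos(-14.8°) = 1.862 m; N'_1 = 20·cos(-14.8°) − 1·1.862 = 17.5; c'Δl = 0.19; W sinα = -5.1
Slice 2: Δl = 1.3/cos(-7.7°) = 1.312 m; N'_2 = 35·cos(-7.7°) − 13·1.312 = 17.6; c'Δl = 0.13; W sinα = -4.7
Slice 3: Δl = 3.1/cos2.2° = 3.102 m; N'_3 = 132·cos2.2° − 20·3.102 = 69.9; c'Δl = 0.31; W sinα = 5.1
Slice 4: Δl = 1.9/cos13.6° = 1.955 m; N'_4 = 92·cos13.6° − 1·1.955 = 87.5; c'Δl = 0.20; W sinα = 21.6
Slice 5: Δl = 1.5/cos21.6° = 1.613 m; N'_5 = 57·cos21.6° − 3·1.613 = 48.2; c'Δl = 0.16; W sinα = 21.0
Slice 6: Δl = 2.6/cos31.9° = 3.063 m; N'_6 = 47·cos31.9° − 3·3.063 = 30.7; c'Δl = 0.31; W sinα = 24.8
Σc'Δl = 1.3 kN/m; ΣN' = 271.3 kN/m; ΣW sinα = 62.7 kN/m
Resisting = 1.3 + 271.3·tan26.2° = 1.3 + 133.5 = 134.8 kN/m
FS = 134.8 / 62.7 = 2.149

FS = 2.15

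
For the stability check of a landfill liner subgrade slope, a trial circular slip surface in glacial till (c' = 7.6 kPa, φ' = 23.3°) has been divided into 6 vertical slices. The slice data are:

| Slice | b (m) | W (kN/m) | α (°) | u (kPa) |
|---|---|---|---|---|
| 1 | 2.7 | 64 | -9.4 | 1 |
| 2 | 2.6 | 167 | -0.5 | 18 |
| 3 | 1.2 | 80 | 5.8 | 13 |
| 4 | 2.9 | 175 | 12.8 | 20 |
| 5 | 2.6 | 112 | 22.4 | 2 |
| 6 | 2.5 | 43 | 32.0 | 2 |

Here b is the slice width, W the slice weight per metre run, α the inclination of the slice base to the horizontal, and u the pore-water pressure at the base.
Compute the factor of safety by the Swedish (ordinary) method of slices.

FS = 3.23

Ordinary method of slices: FS = Σ[c'·Δl_i + (W_i cosα_i − u_i·Δl_i)·tanφ'] / Σ W_i sinα_i, with Δl_i = b_i / cosα_i.
Slice 1: Δl = 2.7/cos(-9.4°) = 2.737 m; N'_1 = 64·cos(-9.4°) − 1·2.737 = 60.4; c'Δl = 20.80; W sinα = -10.5
Slice 2: Δl = 2.6/cos(-0.5°) = 2.600 m; N'_2 = 167·cos(-0.5°) − 18·2.600 = 120.2; c'Δl = 19.76; W sinα = -1.5
Slice 3: Δl = 1.2/cos5.8° = 1.206 m; N'_3 = 80·cos5.8° − 13·1.206 = 63.9; c'Δl = 9.17; W sinα = 8.1
Slice 4: Δl = 2.9/cos12.8° = 2.974 m; N'_4 = 175·cos12.8° − 20·2.974 = 111.2; c'Δl = 22.60; W sinα = 38.8
Slice 5: Δl = 2.6/cos22.4° = 2.812 m; N'_5 = 112·cos22.4° − 2·2.812 = 97.9; c'Δl = 21.37; W sinα = 42.7
Slice 6: Δl = 2.5/cos32.0° = 2.948 m; N'_6 = 43·cos32.0° − 2·2.948 = 30.6; c'Δl = 22.40; W sinα = 22.8
Σc'Δl = 116.1 kN/m; ΣN' = 484.2 kN/m; ΣW sinα = 100.4 kN/m
Resisting = 116.1 + 484.2·tan23.3° = 116.1 + 208.5 = 324.6 kN/m
FS = 324.6 / 100.4 = 3.233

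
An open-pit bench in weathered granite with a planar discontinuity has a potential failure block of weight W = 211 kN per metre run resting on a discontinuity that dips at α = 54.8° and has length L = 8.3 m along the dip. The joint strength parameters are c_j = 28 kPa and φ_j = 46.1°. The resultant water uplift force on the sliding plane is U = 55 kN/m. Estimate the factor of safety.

FS = 1.75

Resolving the block weight along and normal to the plane and applying the Mohr–Coulomb strength on the joint:
N' = W cosα − U = 211·cos54.8° − 55 = 66.6 kN/m
Driving force T = W sinα = 211·sin54.8° = 172.4 kN/m
Resisting force R = c_j·L + N'·tanφ_j = 28·8.3 + 66.6·tan46.1° = 232.4 + 69.2 = 301.6 kN/m
FS = R / T = 301.6 / 172.4 = 1.749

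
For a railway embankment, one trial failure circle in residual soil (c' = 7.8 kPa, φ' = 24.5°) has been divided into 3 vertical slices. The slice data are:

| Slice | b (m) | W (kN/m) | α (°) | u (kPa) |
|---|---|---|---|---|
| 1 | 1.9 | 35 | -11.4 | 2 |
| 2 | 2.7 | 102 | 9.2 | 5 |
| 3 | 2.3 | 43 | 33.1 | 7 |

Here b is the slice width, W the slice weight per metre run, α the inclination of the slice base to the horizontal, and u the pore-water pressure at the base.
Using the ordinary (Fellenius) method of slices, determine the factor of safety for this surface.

FS = 3.62

Ordinary method of slices: FS = Σ[c'·Δl_i + (W_i cosα_i − u_i·Δl_i)·tanφ'] / Σ W_i sinα_i, with Δl_i = b_i / cosα_i.
Slice 1: Δl = 1.9/cos(-11.4°) = 1.938 m; N'_1 = 35·cos(-11.4°) − 2·1.938 = 30.4; c'Δl = 15.12; W sinα = -6.9
Slice 2: Δl = 2.7/cos9.2° = 2.735 m; N'_2 = 102·cos9.2° − 5·2.735 = 87.0; c'Δl = 21.33; W sinα = 16.3
Slice 3: Δl = 2.3/cos33.1° = 2.746 m; N'_3 = 43·cos33.1° − 7·2.746 = 16.8; c'Δl = 21.42; W sinα = 23.5
Σc'Δl = 57.9 kN/m; ΣN' = 134.2 kN/m; ΣW sinα = 32.9 kN/m
Resisting = 57.9 + 134.2·tan24.5° = 57.9 + 61.2 = 119.0 kN/m
FS = 119.0 / 32.9 = 3.622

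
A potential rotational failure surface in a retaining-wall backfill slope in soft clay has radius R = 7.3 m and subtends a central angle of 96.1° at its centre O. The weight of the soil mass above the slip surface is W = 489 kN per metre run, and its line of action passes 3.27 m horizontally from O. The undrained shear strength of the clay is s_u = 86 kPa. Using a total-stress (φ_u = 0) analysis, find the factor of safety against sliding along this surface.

FS = 4.81

Taking moments about the centre O, the resisting moment is provided by the undrained shear strength acting along the arc:
Arc length L_a = R·θ = 7.3·(96.1°·π/180) = 7.3·1.6773 = 12.24 m
M_R = s_u·L_a·R = 86·12.24·7.3 = 7686.8 kN·m/m
M_D = W·d = 489·3.27 = 1599.0 kN·m/m
FS = M_R / M_D = 7686.8 / 1599.0 = 4.807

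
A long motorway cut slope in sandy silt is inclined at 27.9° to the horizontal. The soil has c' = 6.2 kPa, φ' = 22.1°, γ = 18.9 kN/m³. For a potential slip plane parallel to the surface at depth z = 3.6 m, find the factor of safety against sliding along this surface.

FS = 0.99

For an infinite slope with a slip plane parallel to the surface (no pore pressure): FS = [c' + γz cos²β tanφ'] / [γz sinβ cosβ].
γz = 18.9·3.6 = 68.04 kN/m²
Numerator = 6.2 + 68.04·cos²27.9°·tan22.1° = 6.2 + 68.04·0.7810·0.4061 = 27.779 kPa
Denominator = 68.04·sin27.9°·cos27.9° = 68.04·0.4679·0.8838 = 28.137 kPa
FS = 27.779 / 28.137 = 0.987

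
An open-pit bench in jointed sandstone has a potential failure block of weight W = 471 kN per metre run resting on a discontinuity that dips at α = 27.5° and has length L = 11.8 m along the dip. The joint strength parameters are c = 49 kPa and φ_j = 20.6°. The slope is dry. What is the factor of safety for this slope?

FS = 3.38

Resolving the block weight along and normal to the plane and applying the Mohr–Coulomb strength on the joint:
N' = W cosα = 471·cos27.5° = 417.8 kN/m
Driving force T = W sinα = 471·sin27.5° = 217.5 kN/m
Resisting force R = c·L + N'·tanφ_j = 49·11.8 + 417.8·tan20.6° = 578.2 + 157.0 = 735.2 kN/m
FS = R / T = 735.2 / 217.5 = 3.381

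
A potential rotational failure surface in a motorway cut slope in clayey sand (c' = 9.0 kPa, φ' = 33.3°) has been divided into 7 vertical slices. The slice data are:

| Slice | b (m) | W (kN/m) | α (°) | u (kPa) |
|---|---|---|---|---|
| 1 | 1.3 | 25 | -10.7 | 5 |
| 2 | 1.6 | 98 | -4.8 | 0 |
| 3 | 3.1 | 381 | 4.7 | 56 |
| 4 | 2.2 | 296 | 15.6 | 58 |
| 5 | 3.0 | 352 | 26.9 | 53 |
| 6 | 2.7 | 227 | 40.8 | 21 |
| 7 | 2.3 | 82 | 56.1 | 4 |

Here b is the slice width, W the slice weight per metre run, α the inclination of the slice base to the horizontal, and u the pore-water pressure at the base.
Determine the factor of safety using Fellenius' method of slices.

FS = 1.39

Ordinary method of slices: FS = Σ[c'·Δl_i + (W_i cosα_i − u_i·Δl_i)·tanφ'] / Σ W_i sinα_i, with Δl_i = b_i / cosα_i.
Slice 1: Δl = 1.3/cos(-10.7°) = 1.323 m; N'_1 = 25·cos(-10.7°) − 5·1.323 = 18.0; c'Δl = 11.91; W sinα = -4.6
Slice 2: Δl = 1.6/cos(-4.8°) = 1.606 m; N'_2 = 98·cos(-4.8°) − 0·1.606 = 97.7; c'Δl = 14.45; W sinα = -8.2
Slice 3: Δl = 3.1/cos4.7° = 3.110 m; N'_3 = 381·cos4.7° − 56·3.110 = 205.5; c'Δl = 27.99; W sinα = 31.2
Slice 4: Δl = 2.2/cos15.6° = 2.284 m; N'_4 = 296·cos15.6° − 58·2.284 = 152.6; c'Δl = 20.56; W sinα = 79.6
Slice 5: Δl = 3.0/cos26.9° = 3.364 m; N'_5 = 352·cos26.9° − 53·3.364 = 135.6; c'Δl = 30.28; W sinα = 159.3
Slice 6: Δl = 2.7/cos40.8° = 3.567 m; N'_6 = 227·cos40.8° − 21·3.567 = 96.9; c'Δl = 32.10; W sinα = 148.3
Slice 7: Δl = 2.3/cos56.1° = 4.124 m; N'_7 = 82·cos56.1° − 4·4.124 = 29.2; c'Δl = 37.11; W sinα = 68.1
Σc'Δl = 174.4 kN/m; ΣN' = 735.6 kN/m; ΣW sinα = 473.6 kN/m
Resisting = 174.4 + 735.6·tan33.3° = 174.4 + 483.2 = 657.6 kN/m
FS = 657.6 / 473.6 = 1.388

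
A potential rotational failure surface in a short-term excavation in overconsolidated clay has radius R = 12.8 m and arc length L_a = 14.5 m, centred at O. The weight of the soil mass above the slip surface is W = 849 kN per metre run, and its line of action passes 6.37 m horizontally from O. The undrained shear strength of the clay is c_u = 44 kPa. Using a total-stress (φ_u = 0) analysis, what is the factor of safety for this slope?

FS = 1.51

Taking moments about the centre O, the resisting moment is provided by the undrained shear strength acting along the arc:
M_R = c_u·L_a·R = 44·14.50·12.8 = 8166.4 kN·m/m
M_D = W·d = 849·6.37 = 5408.1 kN·m/m
FS = M_R / M_D = 8166.4 / 5408.1 = 1.510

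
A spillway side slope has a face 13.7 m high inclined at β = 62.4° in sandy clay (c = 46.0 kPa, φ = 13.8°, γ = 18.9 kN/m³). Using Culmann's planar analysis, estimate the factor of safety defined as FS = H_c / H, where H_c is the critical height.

H_c = (4c/γ) · sinβ cosφ / [1 − cos(β − φ)]
    = (4·46.0/18.9) · sin62.4°·cos13.8° / [1 − cos48.6°]
    = 9.735 · 0.8606 / 0.3387 = 24.74 m
FS = H_c / H = 24.74 / 13.7 = 1.806

FS = 1.81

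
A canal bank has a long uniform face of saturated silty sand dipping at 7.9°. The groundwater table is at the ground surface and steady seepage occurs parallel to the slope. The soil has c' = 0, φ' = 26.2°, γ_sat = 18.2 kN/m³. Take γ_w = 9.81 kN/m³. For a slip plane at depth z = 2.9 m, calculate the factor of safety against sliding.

With seepage parallel to the slope and the water table at the surface, the effective normal stress on the slip plane uses the buoyant unit weight γ' = γ_sat − γ_w while the driving shear stress uses γ_sat:
FS = [c' + γ' z cos²β tanφ'] / [γ_sat z sinβ cosβ]
(For c' = 0 this reduces to FS = (γ'/γ_sat)·tanφ'/tanβ.)
γ' = 18.2 − 9.81 = 8.39 kN/m³
Numerator = 0.0 + 8.39·2.9·cos²7.9°·tan26.2° = 0.0 + 8.39·2.9·0.9811·0.4921 = 11.746 kPa
Denominator = 18.2·2.9·sin7.9°·cos7.9° = 18.2·2.9·0.1374·0.9905 = 7.185 kPa
FS = 11.746 / 7.185 = 1.635

FS = 1.63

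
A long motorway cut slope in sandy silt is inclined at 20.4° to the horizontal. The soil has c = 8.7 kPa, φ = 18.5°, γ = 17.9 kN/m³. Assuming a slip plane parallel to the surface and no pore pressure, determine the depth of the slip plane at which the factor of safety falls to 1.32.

z = 3.54 m

Setting FS = 1.32 in FS = [c + γz cos²β tanφ] / [γz sinβ cosβ] and solving for z:
z = c / [γ cosβ (FS·sinβ − cosβ·tanφ)]
  = 8.7 / [17.9·cos20.4°·(1.32·sin20.4° − cos20.4°·tan18.5°)]
  = 8.7 / [17.9·0.9373·(1.32·0.3486 − 0.9373·0.3346)]
  = 8.7 / 2.4580 = 3.540 m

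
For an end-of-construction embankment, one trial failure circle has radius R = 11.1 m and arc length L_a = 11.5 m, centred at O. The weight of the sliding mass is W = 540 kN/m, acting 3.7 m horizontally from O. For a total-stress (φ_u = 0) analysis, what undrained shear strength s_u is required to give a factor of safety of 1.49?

s_u = 23.3 kPa

FS = s_u·L_a·R / (W·d), so s_u = FS·W·d / (L_a·R).
s_u = 1.49·540·3.7 / (11.50·11.1) = 2977.0 / 127.65 = 23.32 kPa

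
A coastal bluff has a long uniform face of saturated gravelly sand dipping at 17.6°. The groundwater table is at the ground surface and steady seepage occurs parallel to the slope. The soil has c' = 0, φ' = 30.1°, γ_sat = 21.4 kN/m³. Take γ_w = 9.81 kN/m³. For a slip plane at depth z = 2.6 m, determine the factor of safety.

With seepage parallel to the slope and the water table at the surface, the effective normal stress on the slip plane uses the buoyant unit weight γ' = γ_sat − γ_w while the driving shear stress uses γ_sat:
FS = [c' + γ' z cos²β tanφ'] / [γ_sat z sinβ cosβ]
(For c' = 0 this reduces to FS = (γ'/γ_sat)·tanφ'/tanβ.)
γ' = 21.4 − 9.81 = 11.59 kN/m³
Numerator = 0.0 + 11.59·2.6·cos²17.6°·tan30.1° = 0.0 + 11.59·2.6·0.9086·0.5797 = 15.871 kPa
Denominator = 21.4·2.6·sin17.6°·cos17.6° = 21.4·2.6·0.3024·0.9532 = 16.036 kPa
FS = 15.871 / 16.036 = 0.990

FS = 0.99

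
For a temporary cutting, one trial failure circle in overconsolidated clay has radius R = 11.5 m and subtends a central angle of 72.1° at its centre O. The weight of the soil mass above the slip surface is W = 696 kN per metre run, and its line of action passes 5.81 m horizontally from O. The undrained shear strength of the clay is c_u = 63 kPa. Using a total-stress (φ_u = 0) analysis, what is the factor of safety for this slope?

FS = 2.59

Taking moments about the centre O, the resisting moment is provided by the undrained shear strength acting along the arc:
Arc length L_a = R·θ = 11.5·(72.1°·π/180) = 11.5·1.2584 = 14.47 m
M_R = c_u·L_a·R = 63·14.47·11.5 = 10484.5 kN·m/m
M_D = W·d = 696·5.81 = 4043.8 kN·m/m
FS = M_R / M_D = 10484.5 / 4043.8 = 2.593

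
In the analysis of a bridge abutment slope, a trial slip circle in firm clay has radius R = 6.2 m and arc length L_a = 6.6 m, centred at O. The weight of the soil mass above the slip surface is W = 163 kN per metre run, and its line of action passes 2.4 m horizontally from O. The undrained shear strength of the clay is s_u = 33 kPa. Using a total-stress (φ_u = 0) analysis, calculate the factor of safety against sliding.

FS = 3.45

Taking moments about the centre O, the resisting moment is provided by the undrained shear strength acting along the arc:
M_R = s_u·L_a·R = 33·6.60·6.2 = 1350.4 kN·m/m
M_D = W·d = 163·2.4 = 391.2 kN·m/m
FS = M_R / M_D = 1350.4 / 391.2 = 3.452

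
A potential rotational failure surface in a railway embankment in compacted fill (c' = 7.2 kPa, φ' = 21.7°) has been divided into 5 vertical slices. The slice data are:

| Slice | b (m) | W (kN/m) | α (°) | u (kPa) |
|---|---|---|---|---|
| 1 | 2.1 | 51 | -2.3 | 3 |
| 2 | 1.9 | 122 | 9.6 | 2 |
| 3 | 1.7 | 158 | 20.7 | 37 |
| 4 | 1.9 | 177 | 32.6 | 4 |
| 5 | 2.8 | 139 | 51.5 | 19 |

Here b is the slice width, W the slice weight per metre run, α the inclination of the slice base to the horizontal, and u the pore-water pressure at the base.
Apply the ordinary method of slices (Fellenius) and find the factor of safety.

Ordinary method of slices: FS = Σ[c'·Δl_i + (W_i cosα_i − u_i·Δl_i)·tanφ'] / Σ W_i sinα_i, with Δl_i = b_i / cosα_i.
Slice 1: Δl = 2.1/cos(-2.3°) = 2.102 m; N'_1 = 51·cos(-2.3°) − 3·2.102 = 44.7; c'Δl = 15.13; W sinα = -2.0
Slice 2: Δl = 1.9/cos9.6° = 1.927 m; N'_2 = 122·cos9.6° − 2·1.927 = 116.4; c'Δl = 13.87; W sinα = 20.3
Slice 3: Δl = 1.7/cos20.7° = 1.817 m; N'_3 = 158·cos20.7° − 37·1.817 = 80.6; c'Δl = 13.08; W sinα = 55.8
Slice 4: Δl = 1.9/cos32.6° = 2.255 m; N'_4 = 177·cos32.6° − 4·2.255 = 140.1; c'Δl = 16.24; W sinα = 95.4
Slice 5: Δl = 2.8/cos51.5° = 4.498 m; N'_5 = 139·cos51.5° − 19·4.498 = 1.1; c'Δl = 32.38; W sinα = 108.8
Σc'Δl = 90.7 kN/m; ΣN' = 382.8 kN/m; ΣW sinα = 278.3 kN/m
Resisting = 90.7 + 382.8·tan21.7° = 90.7 + 152.3 = 243.1 kN/m
FS = 243.1 / 278.3 = 0.873

FS = 0.87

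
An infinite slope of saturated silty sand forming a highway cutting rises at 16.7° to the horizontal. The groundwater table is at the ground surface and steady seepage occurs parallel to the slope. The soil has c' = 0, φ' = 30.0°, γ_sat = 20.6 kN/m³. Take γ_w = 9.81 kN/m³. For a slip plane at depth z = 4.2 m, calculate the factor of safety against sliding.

With seepage parallel to the slope and the water table at the surface, the effective normal stress on the slip plane uses the buoyant unit weight γ' = γ_sat − γ_w while the driving shear stress uses γ_sat:
FS = [c' + γ' z cos²β tanφ'] / [γ_sat z sinβ cosβ]
(For c' = 0 this reduces to FS = (γ'/γ_sat)·tanφ'/tanβ.)
γ' = 20.6 − 9.81 = 10.79 kN/m³
Numerator = 0.0 + 10.79·4.2·cos²16.7°·tan30.0° = 0.0 + 10.79·4.2·0.9174·0.5774 = 24.004 kPa
Denominator = 20.6·4.2·sin16.7°·cos16.7° = 20.6·4.2·0.2874·0.9578 = 23.814 kPa
FS = 24.004 / 23.814 = 1.008

FS = 1.01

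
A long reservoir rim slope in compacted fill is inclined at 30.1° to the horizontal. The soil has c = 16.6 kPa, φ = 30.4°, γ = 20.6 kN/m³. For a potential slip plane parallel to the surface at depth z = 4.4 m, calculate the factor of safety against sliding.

For an infinite slope with a slip plane parallel to the surface (no pore pressure): FS = [c + γz cos²β tanφ] / [γz sinβ cosβ].
γz = 20.6·4.4 = 90.64 kN/m²
Numerator = 16.6 + 90.64·cos²30.1°·tan30.4° = 16.6 + 90.64·0.7485·0.5867 = 56.403 kPa
Denominator = 90.64·sin30.1°·cos30.1° = 90.64·0.5015·0.8652 = 39.327 kPa
FS = 56.403 / 39.327 = 1.434

FS = 1.43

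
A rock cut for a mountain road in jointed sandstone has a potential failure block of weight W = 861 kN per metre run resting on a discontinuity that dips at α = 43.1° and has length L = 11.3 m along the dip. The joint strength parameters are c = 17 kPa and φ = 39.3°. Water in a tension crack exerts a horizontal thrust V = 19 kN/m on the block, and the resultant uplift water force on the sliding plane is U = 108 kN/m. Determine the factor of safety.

Resolving the block weight along and normal to the plane and applying the Mohr–Coulomb strength on the joint:
N' = W cosα − U − V sinα = 861·cos43.1° − 108 − 19·sin43.1° = 507.7 kN/m
Driving force T = W sinα + V cosα = 861·sin43.1° + 19·cos43.1° = 602.2 kN/m
Resisting force R = c·L + N'·tanφ = 17·11.3 + 507.7·tan39.3° = 192.1 + 415.5 = 607.6 kN/m
FS = R / T = 607.6 / 602.2 = 1.009

FS = 1.01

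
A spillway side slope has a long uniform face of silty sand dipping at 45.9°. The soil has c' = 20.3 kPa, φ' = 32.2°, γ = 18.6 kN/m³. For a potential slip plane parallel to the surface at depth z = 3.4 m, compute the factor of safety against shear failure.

FS = 1.25

For an infinite slope with a slip plane parallel to the surface (no pore pressure): FS = [c' + γz cos²β tanφ'] / [γz sinβ cosβ].
γz = 18.6·3.4 = 63.24 kN/m²
Numerator = 20.3 + 63.24·cos²45.9°·tan32.2° = 20.3 + 63.24·0.4843·0.6297 = 39.587 kPa
Denominator = 63.24·sin45.9°·cos45.9° = 63.24·0.7181·0.6959 = 31.604 kPa
FS = 39.587 / 31.604 = 1.253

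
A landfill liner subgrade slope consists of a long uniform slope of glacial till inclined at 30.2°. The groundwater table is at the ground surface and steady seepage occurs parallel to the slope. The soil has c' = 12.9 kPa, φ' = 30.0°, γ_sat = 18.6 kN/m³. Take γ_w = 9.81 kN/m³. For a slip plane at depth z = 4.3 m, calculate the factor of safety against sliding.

With seepage parallel to the slope and the water table at the surface, the effective normal stress on the slip plane uses the buoyant unit weight γ' = γ_sat − γ_w while the driving shear stress uses γ_sat:
FS = [c' + γ' z cos²β tanφ'] / [γ_sat z sinβ cosβ]
γ' = 18.6 − 9.81 = 8.79 kN/m³
Numerator = 12.9 + 8.79·4.3·cos²30.2°·tan30.0° = 12.9 + 8.79·4.3·0.7470·0.5774 = 29.200 kPa
Denominator = 18.6·4.3·sin30.2°·cos30.2° = 18.6·4.3·0.5030·0.8643 = 34.771 kPa
FS = 29.200 / 34.771 = 0.840

FS = 0.84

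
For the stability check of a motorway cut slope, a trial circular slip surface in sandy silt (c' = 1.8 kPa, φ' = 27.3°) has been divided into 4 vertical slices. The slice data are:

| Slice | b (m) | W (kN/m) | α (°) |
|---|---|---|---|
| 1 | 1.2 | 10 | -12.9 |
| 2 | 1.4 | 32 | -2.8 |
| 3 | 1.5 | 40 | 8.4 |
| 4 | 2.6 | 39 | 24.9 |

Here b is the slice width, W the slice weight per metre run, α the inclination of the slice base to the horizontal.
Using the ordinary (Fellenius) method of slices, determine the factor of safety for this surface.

Ordinary method of slices: FS = Σ[c'·Δl_i + (W_i cosα_i)·tanφ'] / Σ W_i sinα_i, with Δl_i = b_i / cosα_i.
Slice 1: Δl = 1.2/cos(-12.9°) = 1.231 m; N'_1 = 10·cos(-12.9°) = 9.7; c'Δl = 2.22; W sinα = -2.2
Slice 2: Δl = 1.4/cos(-2.8°) = 1.402 m; N'_2 = 32·cos(-2.8°) = 32.0; c'Δl = 2.52; W sinα = -1.6
Slice 3: Δl = 1.5/cos8.4° = 1.516 m; N'_3 = 40·cos8.4° = 39.6; c'Δl = 2.73; W sinα = 5.8
Slice 4: Δl = 2.6/cos24.9° = 2.866 m; N'_4 = 39·cos24.9° = 35.4; c'Δl = 5.16; W sinα = 16.4
Σc'Δl = 12.6 kN/m; ΣN' = 116.7 kN/m; ΣW sinα = 18.5 kN/m
Resisting = 12.6 + 116.7·tan27.3° = 12.6 + 60.2 = 72.8 kN/m
FS = 72.8 / 18.5 = 3.944

FS = 3.94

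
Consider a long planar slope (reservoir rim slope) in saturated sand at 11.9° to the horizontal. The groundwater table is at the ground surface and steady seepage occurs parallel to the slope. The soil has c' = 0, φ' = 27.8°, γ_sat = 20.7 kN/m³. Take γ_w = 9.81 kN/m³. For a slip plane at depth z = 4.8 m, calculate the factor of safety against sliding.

FS = 1.32

With seepage parallel to the slope and the water table at the surface, the effective normal stress on the slip plane uses the buoyant unit weight γ' = γ_sat − γ_w while the driving shear stress uses γ_sat:
FS = [c' + γ' z cos²β tanφ'] / [γ_sat z sinβ cosβ]
(For c' = 0 this reduces to FS = (γ'/γ_sat)·tanφ'/tanβ.)
γ' = 20.7 − 9.81 = 10.89 kN/m³
Numerator = 0.0 + 10.89·4.8·cos²11.9°·tan27.8° = 0.0 + 10.89·4.8·0.9575·0.5272 = 26.388 kPa
Denominator = 20.7·4.8·sin11.9°·cos11.9° = 20.7·4.8·0.2062·0.9785 = 20.048 kPa
FS = 26.388 / 20.048 = 1.316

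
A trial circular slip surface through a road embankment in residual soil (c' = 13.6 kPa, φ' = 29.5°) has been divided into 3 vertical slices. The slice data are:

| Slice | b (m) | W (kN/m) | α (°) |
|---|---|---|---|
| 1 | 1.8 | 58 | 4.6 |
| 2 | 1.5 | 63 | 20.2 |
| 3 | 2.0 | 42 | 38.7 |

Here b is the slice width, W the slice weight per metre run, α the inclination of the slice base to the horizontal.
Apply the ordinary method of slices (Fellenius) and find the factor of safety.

FS = 3.15

Ordinary method of slices: FS = Σ[c'·Δl_i + (W_i cosα_i)·tanφ'] / Σ W_i sinα_i, with Δl_i = b_i / cosα_i.
Slice 1: Δl = 1.8/cos4.6° = 1.806 m; N'_1 = 58·cos4.6° = 57.8; c'Δl = 24.56; W sinα = 4.7
Slice 2: Δl = 1.5/cos20.2° = 1.598 m; N'_2 = 63·cos20.2° = 59.1; c'Δl = 21.74; W sinα = 21.8
Slice 3: Δl = 2.0/cos38.7° = 2.563 m; N'_3 = 42·cos38.7° = 32.8; c'Δl = 34.85; W sinα = 26.3
Σc'Δl = 81.1 kN/m; ΣN' = 149.7 kN/m; ΣW sinα = 52.7 kN/m
Resisting = 81.1 + 149.7·tan29.5° = 81.1 + 84.7 = 165.9 kN/m
FS = 165.9 / 52.7 = 3.149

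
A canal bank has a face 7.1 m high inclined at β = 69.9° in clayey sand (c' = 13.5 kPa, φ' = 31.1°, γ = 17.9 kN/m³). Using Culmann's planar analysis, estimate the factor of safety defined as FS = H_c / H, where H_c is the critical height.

H_c = (4c'/γ) · sinβ cosφ' / [1 − cos(β − φ')]
    = (4·13.5/17.9) · sin69.9°·cos31.1° / [1 − cos38.8°]
    = 3.017 · 0.8041 / 0.2207 = 10.99 m
FS = H_c / H = 10.99 / 7.1 = 1.548

FS = 1.55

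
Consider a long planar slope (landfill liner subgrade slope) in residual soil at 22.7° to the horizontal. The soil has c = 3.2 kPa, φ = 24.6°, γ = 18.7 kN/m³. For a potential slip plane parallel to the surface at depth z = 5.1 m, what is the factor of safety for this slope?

FS = 1.19

For an infinite slope with a slip plane parallel to the surface (no pore pressure): FS = [c + γz cos²β tanφ] / [γz sinβ cosβ].
γz = 18.7·5.1 = 95.37 kN/m²
Numerator = 3.2 + 95.37·cos²22.7°·tan24.6° = 3.2 + 95.37·0.8511·0.4578 = 40.361 kPa
Denominator = 95.37·sin22.7°·cos22.7° = 95.37·0.3859·0.9225 = 33.953 kPa
FS = 40.361 / 33.953 = 1.189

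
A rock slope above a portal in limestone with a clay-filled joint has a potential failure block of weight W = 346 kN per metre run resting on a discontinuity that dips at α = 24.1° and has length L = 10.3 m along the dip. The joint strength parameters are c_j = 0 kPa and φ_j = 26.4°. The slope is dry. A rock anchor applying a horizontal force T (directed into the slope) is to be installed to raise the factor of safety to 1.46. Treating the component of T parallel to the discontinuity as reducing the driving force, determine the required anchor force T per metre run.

Resolving forces along and normal to the sliding plane, with the horizontal anchor force T adding T·sinα to the effective normal force and T·cosα acting up the plane against the driving force:
FS = [c_jL + (W cosα + T sinα) tanφ_j] / [W sinα − T cosα]
Without the anchor: N' = 315.8 kN/m, driving T_d = 141.3 kN/m, resisting R = 0·10.3 + 315.8·tan26.4° = 156.8 kN/m, FS = 1.11.
Setting FS = 1.46 and solving for T:
1.46·(141.3 − T cos24.1°) = 156.8 + T sin24.1°·tan26.4°
T·(sin24.1°·tan26.4° + 1.46·cos24.1°) = 1.46·141.3 − 156.8
T·(0.4083·0.4964 + 1.46·0.9128) = 206.3 − 156.8 = 49.5
T·1.5354 = 49.5
T = 32.2 kN/m

T = 32 kN/m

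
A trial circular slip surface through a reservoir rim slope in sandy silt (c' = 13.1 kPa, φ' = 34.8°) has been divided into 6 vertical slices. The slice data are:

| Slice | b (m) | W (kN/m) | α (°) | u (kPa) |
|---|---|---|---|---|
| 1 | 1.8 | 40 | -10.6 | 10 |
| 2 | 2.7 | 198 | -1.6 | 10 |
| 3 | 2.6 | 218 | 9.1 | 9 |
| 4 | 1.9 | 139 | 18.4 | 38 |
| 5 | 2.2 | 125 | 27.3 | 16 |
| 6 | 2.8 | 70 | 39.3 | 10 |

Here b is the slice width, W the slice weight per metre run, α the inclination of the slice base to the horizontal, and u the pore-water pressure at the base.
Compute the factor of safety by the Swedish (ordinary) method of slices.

FS = 3.39

Ordinary method of slices: FS = Σ[c'·Δl_i + (W_i cosα_i − u_i·Δl_i)·tanφ'] / Σ W_i sinα_i, with Δl_i = b_i / cosα_i.
Slice 1: Δl = 1.8/cos(-10.6°) = 1.831 m; N'_1 = 40·cos(-10.6°) − 10·1.831 = 21.0; c'Δl = 23.99; W sinα = -7.4
Slice 2: Δl = 2.7/cos(-1.6°) = 2.701 m; N'_2 = 198·cos(-1.6°) − 10·2.701 = 170.9; c'Δl = 35.38; W sinα = -5.5
Slice 3: Δl = 2.6/cos9.1° = 2.633 m; N'_3 = 218·cos9.1° − 9·2.633 = 191.6; c'Δl = 34.49; W sinα = 34.5
Slice 4: Δl = 1.9/cos18.4° = 2.002 m; N'_4 = 139·cos18.4° − 38·2.002 = 55.8; c'Δl = 26.23; W sinα = 43.9
Slice 5: Δl = 2.2/cos27.3° = 2.476 m; N'_5 = 125·cos27.3° − 16·2.476 = 71.5; c'Δl = 32.43; W sinα = 57.3
Slice 6: Δl = 2.8/cos39.3° = 3.618 m; N'_6 = 70·cos39.3° − 10·3.618 = 18.0; c'Δl = 47.40; W sinα = 44.3
Σc'Δl = 199.9 kN/m; ΣN' = 528.7 kN/m; ΣW sinα = 167.1 kN/m
Resisting = 199.9 + 528.7·tan34.8° = 199.9 + 367.5 = 567.4 kN/m
FS = 567.4 / 167.1 = 3.395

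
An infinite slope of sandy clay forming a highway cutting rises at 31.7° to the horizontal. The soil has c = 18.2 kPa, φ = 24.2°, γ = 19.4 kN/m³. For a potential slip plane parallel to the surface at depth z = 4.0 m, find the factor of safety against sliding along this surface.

FS = 1.25

For an infinite slope with a slip plane parallel to the surface (no pore pressure): FS = [c + γz cos²β tanφ] / [γz sinβ cosβ].
γz = 19.4·4.0 = 77.60 kN/m²
Numerator = 18.2 + 77.60·cos²31.7°·tan24.2° = 18.2 + 77.60·0.7239·0.4494 = 43.445 kPa
Denominator = 77.60·sin31.7°·cos31.7° = 77.60·0.5255·0.8508 = 34.693 kPa
FS = 43.445 / 34.693 = 1.252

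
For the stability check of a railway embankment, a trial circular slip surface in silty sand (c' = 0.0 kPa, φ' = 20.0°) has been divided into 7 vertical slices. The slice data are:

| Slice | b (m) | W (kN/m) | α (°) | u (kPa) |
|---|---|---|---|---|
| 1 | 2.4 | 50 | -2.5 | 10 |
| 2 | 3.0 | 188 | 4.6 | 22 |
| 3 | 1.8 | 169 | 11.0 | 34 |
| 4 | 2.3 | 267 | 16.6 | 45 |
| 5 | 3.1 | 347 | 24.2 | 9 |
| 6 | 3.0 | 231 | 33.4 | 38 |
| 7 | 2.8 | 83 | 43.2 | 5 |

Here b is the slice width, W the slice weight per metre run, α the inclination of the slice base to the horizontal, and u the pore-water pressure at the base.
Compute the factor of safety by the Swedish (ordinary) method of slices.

FS = 0.64

Ordinary method of slices: FS = Σ[c'·Δl_i + (W_i cosα_i − u_i·Δl_i)·tanφ'] / Σ W_i sinα_i, with Δl_i = b_i / cosα_i.
Slice 1: Δl = 2.4/cos(-2.5°) = 2.402 m; N'_1 = 50·cos(-2.5°) − 10·2.402 = 25.9; c'Δl = 0.00; W sinα = -2.2
Slice 2: Δl = 3.0/cos4.6° = 3.010 m; N'_2 = 188·cos4.6° − 22·3.010 = 121.2; c'Δl = 0.00; W sinα = 15.1
Slice 3: Δl = 1.8/cos11.0° = 1.834 m; N'_3 = 169·cos11.0° − 34·1.834 = 103.5; c'Δl = 0.00; W sinα = 32.2
Slice 4: Δl = 2.3/cos16.6° = 2.400 m; N'_4 = 267·cos16.6° − 45·2.400 = 147.9; c'Δl = 0.00; W sinα = 76.3
Slice 5: Δl = 3.1/cos24.2° = 3.399 m; N'_5 = 347·cos24.2° − 9·3.399 = 285.9; c'Δl = 0.00; W sinα = 142.2
Slice 6: Δl = 3.0/cos33.4° = 3.593 m; N'_6 = 231·cos33.4° − 38·3.593 = 56.3; c'Δl = 0.00; W sinα = 127.2
Slice 7: Δl = 2.8/cos43.2° = 3.841 m; N'_7 = 83·cos43.2° − 5·3.841 = 41.3; c'Δl = 0.00; W sinα = 56.8
Σc'Δl = 0.0 kN/m; ΣN' = 782.0 kN/m; ΣW sinα = 447.6 kN/m
Resisting = 0.0 + 782.0·tan20.0° = 0.0 + 284.6 = 284.6 kN/m
FS = 284.6 / 447.6 = 0.636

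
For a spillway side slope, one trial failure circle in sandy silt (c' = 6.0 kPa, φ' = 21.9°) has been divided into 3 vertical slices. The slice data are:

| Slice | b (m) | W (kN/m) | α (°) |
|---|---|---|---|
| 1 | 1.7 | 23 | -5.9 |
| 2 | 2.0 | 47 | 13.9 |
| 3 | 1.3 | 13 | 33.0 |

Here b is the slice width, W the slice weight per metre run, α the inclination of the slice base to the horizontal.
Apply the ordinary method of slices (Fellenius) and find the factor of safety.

FS = 3.99

Ordinary method of slices: FS = Σ[c'·Δl_i + (W_i cosα_i)·tanφ'] / Σ W_i sinα_i, with Δl_i = b_i / cosα_i.
Slice 1: Δl = 1.7/cos(-5.9°) = 1.709 m; N'_1 = 23·cos(-5.9°) = 22.9; c'Δl = 10.25; W sinα = -2.4
Slice 2: Δl = 2.0/cos13.9° = 2.060 m; N'_2 = 47·cos13.9° = 45.6; c'Δl = 12.36; W sinα = 11.3
Slice 3: Δl = 1.3/cos33.0° = 1.550 m; N'_3 = 13·cos33.0° = 10.9; c'Δl = 9.30; W sinα = 7.1
Σc'Δl = 31.9 kN/m; ΣN' = 79.4 kN/m; ΣW sinα = 16.0 kN/m
Resisting = 31.9 + 79.4·tan21.9° = 31.9 + 31.9 = 63.8 kN/m
FS = 63.8 / 16.0 = 3.988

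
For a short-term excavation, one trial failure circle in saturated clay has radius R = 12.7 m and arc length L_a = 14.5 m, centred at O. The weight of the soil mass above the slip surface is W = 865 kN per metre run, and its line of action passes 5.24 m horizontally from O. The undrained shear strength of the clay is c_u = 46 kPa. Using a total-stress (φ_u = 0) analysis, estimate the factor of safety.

FS = 1.87

Taking moments about the centre O, the resisting moment is provided by the undrained shear strength acting along the arc:
M_R = c_u·L_a·R = 46·14.50·12.7 = 8470.9 kN·m/m
M_D = W·d = 865·5.24 = 4532.6 kN·m/m
FS = M_R / M_D = 8470.9 / 4532.6 = 1.869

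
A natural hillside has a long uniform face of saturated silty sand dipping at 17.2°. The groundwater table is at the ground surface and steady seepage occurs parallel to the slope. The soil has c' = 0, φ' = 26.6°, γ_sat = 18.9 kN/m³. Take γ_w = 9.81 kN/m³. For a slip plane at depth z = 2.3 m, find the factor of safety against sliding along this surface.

With seepage parallel to the slope and the water table at the surface, the effective normal stress on the slip plane uses the buoyant unit weight γ' = γ_sat − γ_w while the driving shear stress uses γ_sat:
FS = [c' + γ' z cos²β tanφ'] / [γ_sat z sinβ cosβ]
(For c' = 0 this reduces to FS = (γ'/γ_sat)·tanφ'/tanβ.)
γ' = 18.9 − 9.81 = 9.09 kN/m³
Numerator = 0.0 + 9.09·2.3·cos²17.2°·tan26.6° = 0.0 + 9.09·2.3·0.9126·0.5008 = 9.554 kPa
Denominator = 18.9·2.3·sin17.2°·cos17.2° = 18.9·2.3·0.2957·0.9553 = 12.280 kPa
FS = 9.554 / 12.280 = 0.778

FS = 0.78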